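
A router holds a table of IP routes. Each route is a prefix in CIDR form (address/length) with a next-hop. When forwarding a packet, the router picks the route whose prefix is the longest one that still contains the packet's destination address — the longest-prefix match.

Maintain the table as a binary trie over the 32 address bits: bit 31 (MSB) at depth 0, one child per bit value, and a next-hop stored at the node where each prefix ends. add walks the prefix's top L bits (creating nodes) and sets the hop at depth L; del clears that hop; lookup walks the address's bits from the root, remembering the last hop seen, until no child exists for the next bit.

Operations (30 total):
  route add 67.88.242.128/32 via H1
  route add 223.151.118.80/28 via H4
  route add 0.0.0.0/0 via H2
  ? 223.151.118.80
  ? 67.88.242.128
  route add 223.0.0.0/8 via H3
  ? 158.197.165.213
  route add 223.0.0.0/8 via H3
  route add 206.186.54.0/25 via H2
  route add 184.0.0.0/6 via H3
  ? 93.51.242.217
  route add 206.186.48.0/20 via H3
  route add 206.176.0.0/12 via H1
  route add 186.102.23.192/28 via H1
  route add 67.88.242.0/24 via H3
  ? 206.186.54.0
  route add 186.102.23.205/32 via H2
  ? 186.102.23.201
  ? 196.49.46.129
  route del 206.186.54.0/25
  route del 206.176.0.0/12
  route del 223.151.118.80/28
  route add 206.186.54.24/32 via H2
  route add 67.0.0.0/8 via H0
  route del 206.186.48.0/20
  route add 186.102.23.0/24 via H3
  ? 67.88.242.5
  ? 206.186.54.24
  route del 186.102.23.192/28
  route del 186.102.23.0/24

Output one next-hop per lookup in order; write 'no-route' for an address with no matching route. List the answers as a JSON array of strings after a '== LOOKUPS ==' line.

Process each operation:
  add 67.88.242.128/32 -> H1 at depth 32
  add 223.151.118.80/28 -> H4 at depth 28
  add 0.0.0.0/0 -> H2 at depth 0
  ? 223.151.118.80  path d0:H2→d1:-→d2:-→d3:-→d4:-→d5:-→d6:-→d7:-→d8:-→d9:-→d10:-→d11:-→d12:-→d13:-→d14:-→d15:-→d16:-→d17:-→d18:-→d19:-→d20:-→d21:-→d22:-→d23:-→d24:-→d25:-→d26:-→d27:-→d28:H4  best=H4
  ? 67.88.242.128  path d0:H2→d1:-→d2:-→d3:-→d4:-→d5:-→d6:-→d7:-→d8:-→d9:-→d10:-→d11:-→d12:-→d13:-→d14:-→d15:-→d16:-→d17:-→d18:-→d19:-→d20:-→d21:-→d22:-→d23:-→d24:-→d25:-→d26:-→d27:-→d28:-→d29:-→d30:-→d31:-→d32:H1  best=H1
  add 223.0.0.0/8 -> H3 at depth 8
  ? 158.197.165.213  path d0:H2→d1:-  best=H2
  add 223.0.0.0/8 -> H3 at depth 8
  add 206.186.54.0/25 -> H2 at depth 25
  add 184.0.0.0/6 -> H3 at depth 6
  ? 93.51.242.217  path d0:H2→d1:-→d2:-→d3:-  best=H2
  add 206.186.48.0/20 -> H3 at depth 20
  add 206.176.0.0/12 -> H1 at depth 12
  add 186.102.23.192/28 -> H1 at depth 28
  add 67.88.242.0/24 -> H3 at depth 24
  ? 206.186.54.0  path d0:H2→d1:-→d2:-→d3:-→d4:-→d5:-→d6:-→d7:-→d8:-→d9:-→d10:-→d11:-→d12:H1→d13:-→d14:-→d15:-→d16:-→d17:-→d18:-→d19:-→d20:H3→d21:-→d22:-→d23:-→d24:-→d25:H2  best=H2
  add 186.102.23.205/32 -> H2 at depth 32
  ? 186.102.23.201  path d0:H2→d1:-→d2:-→d3:-→d4:-→d5:-→d6:H3→d7:-→d8:-→d9:-→d10:-→d11:-→d12:-→d13:-→d14:-→d15:-→d16:-→d17:-→d18:-→d19:-→d20:-→d21:-→d22:-→d23:-→d24:-→d25:-→d26:-→d27:-→d28:H1→d29:-  best=H1
  ? 196.49.46.129  path d0:H2→d1:-→d2:-→d3:-→d4:-  best=H2
  del 206.186.54.0/25 (clear depth 25)
  del 206.176.0.0/12 (clear depth 12)
  del 223.151.118.80/28 (clear depth 28)
  add 206.186.54.24/32 -> H2 at depth 32
  add 67.0.0.0/8 -> H0 at depth 8
  del 206.186.48.0/20 (clear depth 20)
  add 186.102.23.0/24 -> H3 at depth 24
  ? 67.88.242.5  path d0:H2→d1:-→d2:-→d3:-→d4:-→d5:-→d6:-→d7:-→d8:H0→d9:-→d10:-→d11:-→d12:-→d13:-→d14:-→d15:-→d16:-→d17:-→d18:-→d19:-→d20:-→d21:-→d22:-→d23:-→d24:H3  best=H3
  ? 206.186.54.24  path d0:H2→d1:-→d2:-→d3:-→d4:-→d5:-→d6:-→d7:-→d8:-→d9:-→d10:-→d11:-→d12:-→d13:-→d14:-→d15:-→d16:-→d17:-→d18:-→d19:-→d20:-→d21:-→d22:-→d23:-→d24:-→d25:-→d26:-→d27:-→d28:-→d29:-→d30:-→d31:-→d32:H2  best=H2
  del 186.102.23.192/28 (clear depth 28)
  del 186.102.23.0/24 (clear depth 24)

== LOOKUPS ==
["H4","H1","H2","H2","H2","H1","H2","H3","H2"]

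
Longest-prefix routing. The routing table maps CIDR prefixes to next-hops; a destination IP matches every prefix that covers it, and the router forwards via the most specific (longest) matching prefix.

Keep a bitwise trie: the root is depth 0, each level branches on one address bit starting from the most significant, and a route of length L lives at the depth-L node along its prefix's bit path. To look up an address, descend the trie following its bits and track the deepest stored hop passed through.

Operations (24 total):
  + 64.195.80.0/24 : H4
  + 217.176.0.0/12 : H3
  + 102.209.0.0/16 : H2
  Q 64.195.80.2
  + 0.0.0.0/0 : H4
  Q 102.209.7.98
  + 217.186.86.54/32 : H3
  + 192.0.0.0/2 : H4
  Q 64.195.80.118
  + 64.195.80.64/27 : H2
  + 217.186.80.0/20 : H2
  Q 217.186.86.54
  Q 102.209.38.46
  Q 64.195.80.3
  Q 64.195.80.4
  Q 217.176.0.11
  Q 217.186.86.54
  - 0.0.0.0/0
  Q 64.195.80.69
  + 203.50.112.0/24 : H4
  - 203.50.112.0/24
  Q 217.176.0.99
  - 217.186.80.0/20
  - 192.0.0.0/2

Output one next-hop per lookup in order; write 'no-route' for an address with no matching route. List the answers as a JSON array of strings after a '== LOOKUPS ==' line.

Process each operation:
  add 64.195.80.0/24 -> H4 at depth 24
  add 217.176.0.0/12 -> H3 at depth 12
  add 102.209.0.0/16 -> H2 at depth 16
  lookup 64.195.80.2: bits 010000001100001101010000 walk d0:-→d1:-→d2:-→d3:-→d4:-→d5:-→d6:-→d7:-→d8:-→d9:-→d10:-→d11:-→d12:-→d13:-→d14:-→d15:-→d16:-→d17:-→d18:-→d19:-→d20:-→d21:-→d22:-→d23:-→d24:H4 -> H4
  add 0.0.0.0/0 -> H4 at depth 0
  lookup 102.209.7.98: bits 0110011011010001 walk d0:H4→d1:-→d2:-→d3:-→d4:-→d5:-→d6:-→d7:-→d8:-→d9:-→d10:-→d11:-→d12:-→d13:-→d14:-→d15:-→d16:H2 -> H2
  add 217.186.86.54/32 -> H3 at depth 32
  add 192.0.0.0/2 -> H4 at depth 2
  lookup 64.195.80.118: bits 010000001100001101010000 walk d0:H4→d1:-→d2:-→d3:-→d4:-→d5:-→d6:-→d7:-→d8:-→d9:-→d10:-→d11:-→d12:-→d13:-→d14:-→d15:-→d16:-→d17:-→d18:-→d19:-→d20:-→d21:-→d22:-→d23:-→d24:H4 -> H4
  add 64.195.80.64/27 -> H2 at depth 27
  add 217.186.80.0/20 -> H2 at depth 20
  lookup 217.186.86.54: bits 11011001101110100101011000110110 walk d0:H4→d1:-→d2:H4→d3:-→d4:-→d5:-→d6:-→d7:-→d8:-→d9:-→d10:-→d11:-→d12:H3→d13:-→d14:-→d15:-→d16:-→d17:-→d18:-→d19:-→d20:H2→d21:-→d22:-→d23:-→d24:-→d25:-→d26:-→d27:-→d28:-→d29:-→d30:-→d31:-→d32:H3 -> H3
  lookup 102.209.38.46: bits 0110011011010001 walk d0:H4→d1:-→d2:-→d3:-→d4:-→d5:-→d6:-→d7:-→d8:-→d9:-→d10:-→d11:-→d12:-→d13:-→d14:-→d15:-→d16:H2 -> H2
  lookup 64.195.80.3: bits 0100000011000011010100000 walk d0:H4→d1:-→d2:-→d3:-→d4:-→d5:-→d6:-→d7:-→d8:-→d9:-→d10:-→d11:-→d12:-→d13:-→d14:-→d15:-→d16:-→d17:-→d18:-→d19:-→d20:-→d21:-→d22:-→d23:-→d24:H4→d25:- -> H4
  lookup 64.195.80.4: bits 0100000011000011010100000 walk d0:H4→d1:-→d2:-→d3:-→d4:-→d5:-→d6:-→d7:-→d8:-→d9:-→d10:-→d11:-→d12:-→d13:-→d14:-→d15:-→d16:-→d17:-→d18:-→d19:-→d20:-→d21:-→d22:-→d23:-→d24:H4→d25:- -> H4
  lookup 217.176.0.11: bits 110110011011 walk d0:H4→d1:-→d2:H4→d3:-→d4:-→d5:-→d6:-→d7:-→d8:-→d9:-→d10:-→d11:-→d12:H3 -> H3
  lookup 217.186.86.54: bits 11011001101110100101011000110110 walk d0:H4→d1:-→d2:H4→d3:-→d4:-→d5:-→d6:-→d7:-→d8:-→d9:-→d10:-→d11:-→d12:H3→d13:-→d14:-→d15:-→d16:-→d17:-→d18:-→d19:-→d20:H2→d21:-→d22:-→d23:-→d24:-→d25:-→d26:-→d27:-→d28:-→d29:-→d30:-→d31:-→d32:H3 -> H3
  - 0.0.0.0/0 clear@0
  lookup 64.195.80.69: bits 010000001100001101010000010 walk d0:-→d1:-→d2:-→d3:-→d4:-→d5:-→d6:-→d7:-→d8:-→d9:-→d10:-→d11:-→d12:-→d13:-→d14:-→d15:-→d16:-→d17:-→d18:-→d19:-→d20:-→d21:-→d22:-→d23:-→d24:H4→d25:-→d26:-→d27:H2 -> H2
  add 203.50.112.0/24 -> H4 at depth 24
  - 203.50.112.0/24 clear@24
  lookup 217.176.0.99: bits 110110011011 walk d0:-→d1:-→d2:H4→d3:-→d4:-→d5:-→d6:-→d7:-→d8:-→d9:-→d10:-→d11:-→d12:H3 -> H3
  - 217.186.80.0/20 clear@20
  - 192.0.0.0/2 clear@2

== LOOKUPS ==
["H4","H2","H4","H3","H2","H4","H4","H3","H3","H2","H3"]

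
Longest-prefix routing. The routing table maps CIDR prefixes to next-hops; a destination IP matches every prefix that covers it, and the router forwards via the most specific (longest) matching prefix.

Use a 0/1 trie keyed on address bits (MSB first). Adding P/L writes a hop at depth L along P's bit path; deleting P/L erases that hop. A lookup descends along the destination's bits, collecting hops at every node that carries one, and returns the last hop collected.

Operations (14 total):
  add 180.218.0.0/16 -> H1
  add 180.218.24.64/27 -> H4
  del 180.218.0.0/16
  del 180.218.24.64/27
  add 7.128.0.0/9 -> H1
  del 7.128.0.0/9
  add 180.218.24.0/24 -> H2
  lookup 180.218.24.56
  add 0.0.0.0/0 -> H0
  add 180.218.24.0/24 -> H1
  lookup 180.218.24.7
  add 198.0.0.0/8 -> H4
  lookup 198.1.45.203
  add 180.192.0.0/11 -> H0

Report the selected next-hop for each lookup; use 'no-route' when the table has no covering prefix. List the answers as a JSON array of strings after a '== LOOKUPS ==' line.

Apply in order:
  add 180.218.0.0/16 -> H1 at depth 16
  add 180.218.24.64/27 -> H4 at depth 27
  del 180.218.0.0/16 (clear depth 16)
  del 180.218.24.64/27 (clear depth 27)
  add 7.128.0.0/9 -> H1 at depth 9
  del 7.128.0.0/9 (clear depth 9)
  add 180.218.24.0/24 -> H2 at depth 24
  ? 180.218.24.56  path d0:-→d1:-→d2:-→d3:-→d4:-→d5:-→d6:-→d7:-→d8:-→d9:-→d10:-→d11:-→d12:-→d13:-→d14:-→d15:-→d16:-→d17:-→d18:-→d19:-→d20:-→d21:-→d22:-→d23:-→d24:H2→d25:-  best=H2
  add 0.0.0.0/0 -> H0 at depth 0
  add 180.218.24.0/24 -> H1 at depth 24
  ? 180.218.24.7  path d0:H0→d1:-→d2:-→d3:-→d4:-→d5:-→d6:-→d7:-→d8:-→d9:-→d10:-→d11:-→d12:-→d13:-→d14:-→d15:-→d16:-→d17:-→d18:-→d19:-→d20:-→d21:-→d22:-→d23:-→d24:H1→d25:-  best=H1
  add 198.0.0.0/8 -> H4 at depth 8
  ? 198.1.45.203  path d0:H0→d1:-→d2:-→d3:-→d4:-→d5:-→d6:-→d7:-→d8:H4  best=H4
  add 180.192.0.0/11 -> H0 at depth 11

== LOOKUPS ==
["H2","H1","H4"]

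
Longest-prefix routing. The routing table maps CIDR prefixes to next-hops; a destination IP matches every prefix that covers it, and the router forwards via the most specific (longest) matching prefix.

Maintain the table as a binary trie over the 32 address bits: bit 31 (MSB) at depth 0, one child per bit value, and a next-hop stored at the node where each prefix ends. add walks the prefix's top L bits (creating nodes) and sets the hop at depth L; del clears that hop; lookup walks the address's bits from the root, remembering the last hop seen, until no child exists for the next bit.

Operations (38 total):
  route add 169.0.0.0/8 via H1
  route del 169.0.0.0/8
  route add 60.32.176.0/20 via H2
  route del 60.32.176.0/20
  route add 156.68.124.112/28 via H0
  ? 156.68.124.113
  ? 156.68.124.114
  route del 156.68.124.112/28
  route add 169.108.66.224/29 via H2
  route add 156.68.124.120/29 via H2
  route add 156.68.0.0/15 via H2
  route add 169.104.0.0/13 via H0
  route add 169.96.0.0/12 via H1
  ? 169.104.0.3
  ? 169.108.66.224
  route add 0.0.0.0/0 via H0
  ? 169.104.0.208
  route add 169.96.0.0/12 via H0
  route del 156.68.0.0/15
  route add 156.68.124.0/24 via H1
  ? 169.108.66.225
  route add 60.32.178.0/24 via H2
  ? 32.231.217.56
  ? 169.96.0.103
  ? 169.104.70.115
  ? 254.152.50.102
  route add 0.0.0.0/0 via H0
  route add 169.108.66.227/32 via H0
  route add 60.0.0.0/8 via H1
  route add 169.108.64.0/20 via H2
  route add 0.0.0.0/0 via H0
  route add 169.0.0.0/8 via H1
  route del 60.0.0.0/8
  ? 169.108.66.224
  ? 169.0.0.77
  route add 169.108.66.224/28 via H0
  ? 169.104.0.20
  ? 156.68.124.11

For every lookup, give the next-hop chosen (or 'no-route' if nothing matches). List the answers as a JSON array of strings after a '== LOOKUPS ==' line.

Process each operation:
  add 169.0.0.0/8 -> H1 at depth 8
  - 169.0.0.0/8 clear@8
  add 60.32.176.0/20 -> H2 at depth 20
  - 60.32.176.0/20 clear@20
  add 156.68.124.112/28 -> H0 at depth 28
  lookup 156.68.124.113: bits 1001110001000100011111000111 walk d0:-→d1:-→d2:-→d3:-→d4:-→d5:-→d6:-→d7:-→d8:-→d9:-→d10:-→d11:-→d12:-→d13:-→d14:-→d15:-→d16:-→d17:-→d18:-→d19:-→d20:-→d21:-→d22:-→d23:-→d24:-→d25:-→d26:-→d27:-→d28:H0 -> H0
  lookup 156.68.124.114: bits 1001110001000100011111000111 walk d0:-→d1:-→d2:-→d3:-→d4:-→d5:-→d6:-→d7:-→d8:-→d9:-→d10:-→d11:-→d12:-→d13:-→d14:-→d15:-→d16:-→d17:-→d18:-→d19:-→d20:-→d21:-→d22:-→d23:-→d24:-→d25:-→d26:-→d27:-→d28:H0 -> H0
  - 156.68.124.112/28 clear@28
  add 169.108.66.224/29 -> H2 at depth 29
  add 156.68.124.120/29 -> H2 at depth 29
  add 156.68.0.0/15 -> H2 at depth 15
  add 169.104.0.0/13 -> H0 at depth 13
  add 169.96.0.0/12 -> H1 at depth 12
  lookup 169.104.0.3: bits 1010100101101 walk d0:-→d1:-→d2:-→d3:-→d4:-→d5:-→d6:-→d7:-→d8:-→d9:-→d10:-→d11:-→d12:H1→d13:H0 -> H0
  lookup 169.108.66.224: bits 10101001011011000100001011100 walk d0:-→d1:-→d2:-→d3:-→d4:-→d5:-→d6:-→d7:-→d8:-→d9:-→d10:-→d11:-→d12:H1→d13:H0→d14:-→d15:-→d16:-→d17:-→d18:-→d19:-→d20:-→d21:-→d22:-→d23:-→d24:-→d25:-→d26:-→d27:-→d28:-→d29:H2 -> H2
  add 0.0.0.0/0 -> H0 at depth 0
  lookup 169.104.0.208: bits 1010100101101 walk d0:H0→d1:-→d2:-→d3:-→d4:-→d5:-→d6:-→d7:-→d8:-→d9:-→d10:-→d11:-→d12:H1→d13:H0 -> H0
  add 169.96.0.0/12 -> H0 at depth 12
  - 156.68.0.0/15 clear@15
  add 156.68.124.0/24 -> H1 at depth 24
  lookup 169.108.66.225: bits 10101001011011000100001011100 walk d0:H0→d1:-→d2:-→d3:-→d4:-→d5:-→d6:-→d7:-→d8:-→d9:-→d10:-→d11:-→d12:H0→d13:H0→d14:-→d15:-→d16:-→d17:-→d18:-→d19:-→d20:-→d21:-→d22:-→d23:-→d24:-→d25:-→d26:-→d27:-→d28:-→d29:H2 -> H2
  add 60.32.178.0/24 -> H2 at depth 24
  lookup 32.231.217.56: bits 001 walk d0:H0→d1:-→d2:-→d3:- -> H0
  lookup 169.96.0.103: bits 101010010110 walk d0:H0→d1:-→d2:-→d3:-→d4:-→d5:-→d6:-→d7:-→d8:-→d9:-→d10:-→d11:-→d12:H0 -> H0
  lookup 169.104.70.115: bits 1010100101101 walk d0:H0→d1:-→d2:-→d3:-→d4:-→d5:-→d6:-→d7:-→d8:-→d9:-→d10:-→d11:-→d12:H0→d13:H0 -> H0
  lookup 254.152.50.102: bits 1 walk d0:H0→d1:- -> H0
  add 0.0.0.0/0 -> H0 at depth 0
  add 169.108.66.227/32 -> H0 at depth 32
  add 60.0.0.0/8 -> H1 at depth 8
  add 169.108.64.0/20 -> H2 at depth 20
  add 0.0.0.0/0 -> H0 at depth 0
  add 169.0.0.0/8 -> H1 at depth 8
  - 60.0.0.0/8 clear@8
  lookup 169.108.66.224: bits 101010010110110001000010111000 walk d0:H0→d1:-→d2:-→d3:-→d4:-→d5:-→d6:-→d7:-→d8:H1→d9:-→d10:-→d11:-→d12:H0→d13:H0→d14:-→d15:-→d16:-→d17:-→d18:-→d19:-→d20:H2→d21:-→d22:-→d23:-→d24:-→d25:-→d26:-→d27:-→d28:-→d29:H2→d30:- -> H2
  lookup 169.0.0.77: bits 101010010 walk d0:H0→d1:-→d2:-→d3:-→d4:-→d5:-→d6:-→d7:-→d8:H1→d9:- -> H1
  add 169.108.66.224/28 -> H0 at depth 28
  lookup 169.104.0.20: bits 1010100101101 walk d0:H0→d1:-→d2:-→d3:-→d4:-→d5:-→d6:-→d7:-→d8:H1→d9:-→d10:-→d11:-→d12:H0→d13:H0 -> H0
  lookup 156.68.124.11: bits 1001110001000100011111000 walk d0:H0→d1:-→d2:-→d3:-→d4:-→d5:-→d6:-→d7:-→d8:-→d9:-→d10:-→d11:-→d12:-→d13:-→d14:-→d15:-→d16:-→d17:-→d18:-→d19:-→d20:-→d21:-→d22:-→d23:-→d24:H1→d25:- -> H1

== LOOKUPS ==
["H0","H0","H0","H2","H0","H2","H0","H0","H0","H0","H2","H1","H0","H1"]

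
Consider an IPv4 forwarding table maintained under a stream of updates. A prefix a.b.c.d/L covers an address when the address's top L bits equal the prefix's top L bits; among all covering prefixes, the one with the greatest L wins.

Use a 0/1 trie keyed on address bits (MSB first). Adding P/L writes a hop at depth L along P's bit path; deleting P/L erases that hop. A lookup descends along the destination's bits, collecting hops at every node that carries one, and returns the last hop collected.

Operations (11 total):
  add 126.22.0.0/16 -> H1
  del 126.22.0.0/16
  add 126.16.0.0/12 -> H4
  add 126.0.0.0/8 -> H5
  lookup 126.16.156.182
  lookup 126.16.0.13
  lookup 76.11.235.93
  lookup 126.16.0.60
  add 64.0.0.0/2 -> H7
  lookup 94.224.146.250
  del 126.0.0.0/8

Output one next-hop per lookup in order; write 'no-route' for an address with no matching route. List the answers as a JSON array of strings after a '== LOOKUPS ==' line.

Trace:
  add 126.22.0.0/16 -> H1 at depth 16
  del 126.22.0.0/16 (clear depth 16)
  add 126.16.0.0/12 -> H4 at depth 12
  add 126.0.0.0/8 -> H5 at depth 8
  lookup 126.16.156.182: bits 0111111000010 walk d0:-→d1:-→d2:-→d3:-→d4:-→d5:-→d6:-→d7:-→d8:H5→d9:-→d10:-→d11:-→d12:H4→d13:- -> H4
  lookup 126.16.0.13: bits 0111111000010 walk d0:-→d1:-→d2:-→d3:-→d4:-→d5:-→d6:-→d7:-→d8:H5→d9:-→d10:-→d11:-→d12:H4→d13:- -> H4
  lookup 76.11.235.93: bits 01 walk d0:-→d1:-→d2:- -> no-route
  lookup 126.16.0.60: bits 0111111000010 walk d0:-→d1:-→d2:-→d3:-→d4:-→d5:-→d6:-→d7:-→d8:H5→d9:-→d10:-→d11:-→d12:H4→d13:- -> H4
  add 64.0.0.0/2 -> H7 at depth 2
  lookup 94.224.146.250: bits 01 walk d0:-→d1:-→d2:H7 -> H7
  del 126.0.0.0/8 (clear depth 8)

== LOOKUPS ==
["H4","H4","no-route","H4","H7"]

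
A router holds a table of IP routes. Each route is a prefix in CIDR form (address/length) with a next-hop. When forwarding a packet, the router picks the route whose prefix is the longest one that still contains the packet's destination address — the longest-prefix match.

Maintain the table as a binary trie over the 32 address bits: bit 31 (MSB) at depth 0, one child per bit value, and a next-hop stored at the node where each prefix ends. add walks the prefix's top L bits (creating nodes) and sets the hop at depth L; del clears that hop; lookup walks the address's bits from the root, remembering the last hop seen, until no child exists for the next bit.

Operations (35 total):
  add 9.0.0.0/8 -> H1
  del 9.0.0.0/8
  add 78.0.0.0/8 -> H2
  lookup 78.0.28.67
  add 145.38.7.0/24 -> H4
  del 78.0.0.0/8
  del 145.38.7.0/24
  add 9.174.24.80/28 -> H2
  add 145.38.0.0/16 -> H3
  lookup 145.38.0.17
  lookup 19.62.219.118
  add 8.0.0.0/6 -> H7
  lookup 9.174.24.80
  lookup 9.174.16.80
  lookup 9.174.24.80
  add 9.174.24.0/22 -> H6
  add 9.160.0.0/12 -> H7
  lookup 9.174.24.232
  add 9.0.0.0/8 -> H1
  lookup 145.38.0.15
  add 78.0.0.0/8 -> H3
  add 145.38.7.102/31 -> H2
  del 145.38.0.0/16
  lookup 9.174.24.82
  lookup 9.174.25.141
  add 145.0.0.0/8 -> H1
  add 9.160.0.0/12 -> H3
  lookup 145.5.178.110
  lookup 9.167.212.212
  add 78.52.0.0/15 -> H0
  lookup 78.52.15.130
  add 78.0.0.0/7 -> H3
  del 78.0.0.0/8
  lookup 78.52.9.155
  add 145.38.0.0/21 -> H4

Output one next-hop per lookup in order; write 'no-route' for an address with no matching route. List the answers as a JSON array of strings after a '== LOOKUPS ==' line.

Process each operation:
  + 9.0.0.0/8 (H1) depth=8
  - 9.0.0.0/8 clear@8
  + 78.0.0.0/8 (H2) depth=8
  ? 78.0.28.67  path d0:-→d1:-→d2:-→d3:-→d4:-→d5:-→d6:-→d7:-→d8:H2  best=H2
  + 145.38.7.0/24 (H4) depth=24
  - 78.0.0.0/8 clear@8
  - 145.38.7.0/24 clear@24
  + 9.174.24.80/28 (H2) depth=28
  + 145.38.0.0/16 (H3) depth=16
  ? 145.38.0.17  path d0:-→d1:-→d2:-→d3:-→d4:-→d5:-→d6:-→d7:-→d8:-→d9:-→d10:-→d11:-→d12:-→d13:-→d14:-→d15:-→d16:H3→d17:-→d18:-→d19:-→d20:-→d21:-  best=H3
  ? 19.62.219.118  path d0:-→d1:-→d2:-→d3:-  best=no-route
  + 8.0.0.0/6 (H7) depth=6
  ? 9.174.24.80  path d0:-→d1:-→d2:-→d3:-→d4:-→d5:-→d6:H7→d7:-→d8:-→d9:-→d10:-→d11:-→d12:-→d13:-→d14:-→d15:-→d16:-→d17:-→d18:-→d19:-→d20:-→d21:-→d22:-→d23:-→d24:-→d25:-→d26:-→d27:-→d28:H2  best=H2
  ? 9.174.16.80  path d0:-→d1:-→d2:-→d3:-→d4:-→d5:-→d6:H7→d7:-→d8:-→d9:-→d10:-→d11:-→d12:-→d13:-→d14:-→d15:-→d16:-→d17:-→d18:-→d19:-→d20:-  best=H7
  ? 9.174.24.80  path d0:-→d1:-→d2:-→d3:-→d4:-→d5:-→d6:H7→d7:-→d8:-→d9:-→d10:-→d11:-→d12:-→d13:-→d14:-→d15:-→d16:-→d17:-→d18:-→d19:-→d20:-→d21:-→d22:-→d23:-→d24:-→d25:-→d26:-→d27:-→d28:H2  best=H2
  + 9.174.24.0/22 (H6) depth=22
  + 9.160.0.0/12 (H7) depth=12
  ? 9.174.24.232  path d0:-→d1:-→d2:-→d3:-→d4:-→d5:-→d6:H7→d7:-→d8:-→d9:-→d10:-→d11:-→d12:H7→d13:-→d14:-→d15:-→d16:-→d17:-→d18:-→d19:-→d20:-→d21:-→d22:H6→d23:-→d24:-  best=H6
  + 9.0.0.0/8 (H1) depth=8
  ? 145.38.0.15  path d0:-→d1:-→d2:-→d3:-→d4:-→d5:-→d6:-→d7:-→d8:-→d9:-→d10:-→d11:-→d12:-→d13:-→d14:-→d15:-→d16:H3→d17:-→d18:-→d19:-→d20:-→d21:-  best=H3
  + 78.0.0.0/8 (H3) depth=8
  + 145.38.7.102/31 (H2) depth=31
  - 145.38.0.0/16 clear@16
  ? 9.174.24.82  path d0:-→d1:-→d2:-→d3:-→d4:-→d5:-→d6:H7→d7:-→d8:H1→d9:-→d10:-→d11:-→d12:H7→d13:-→d14:-→d15:-→d16:-→d17:-→d18:-→d19:-→d20:-→d21:-→d22:H6→d23:-→d24:-→d25:-→d26:-→d27:-→d28:H2  best=H2
  ? 9.174.25.141  path d0:-→d1:-→d2:-→d3:-→d4:-→d5:-→d6:H7→d7:-→d8:H1→d9:-→d10:-→d11:-→d12:H7→d13:-→d14:-→d15:-→d16:-→d17:-→d18:-→d19:-→d20:-→d21:-→d22:H6→d23:-  best=H6
  + 145.0.0.0/8 (H1) depth=8
  + 9.160.0.0/12 (H3) depth=12
  ? 145.5.178.110  path d0:-→d1:-→d2:-→d3:-→d4:-→d5:-→d6:-→d7:-→d8:H1→d9:-→d10:-  best=H1
  ? 9.167.212.212  path d0:-→d1:-→d2:-→d3:-→d4:-→d5:-→d6:H7→d7:-→d8:H1→d9:-→d10:-→d11:-→d12:H3  best=H3
  + 78.52.0.0/15 (H0) depth=15
  ? 78.52.15.130  path d0:-→d1:-→d2:-→d3:-→d4:-→d5:-→d6:-→d7:-→d8:H3→d9:-→d10:-→d11:-→d12:-→d13:-→d14:-→d15:H0  best=H0
  + 78.0.0.0/7 (H3) depth=7
  - 78.0.0.0/8 clear@8
  ? 78.52.9.155  path d0:-→d1:-→d2:-→d3:-→d4:-→d5:-→d6:-→d7:H3→d8:-→d9:-→d10:-→d11:-→d12:-→d13:-→d14:-→d15:H0  best=H0
  + 145.38.0.0/21 (H4) depth=21

== LOOKUPS ==
["H2","H3","no-route","H2","H7","H2","H6","H3","H2","H6","H1","H3","H0","H0"]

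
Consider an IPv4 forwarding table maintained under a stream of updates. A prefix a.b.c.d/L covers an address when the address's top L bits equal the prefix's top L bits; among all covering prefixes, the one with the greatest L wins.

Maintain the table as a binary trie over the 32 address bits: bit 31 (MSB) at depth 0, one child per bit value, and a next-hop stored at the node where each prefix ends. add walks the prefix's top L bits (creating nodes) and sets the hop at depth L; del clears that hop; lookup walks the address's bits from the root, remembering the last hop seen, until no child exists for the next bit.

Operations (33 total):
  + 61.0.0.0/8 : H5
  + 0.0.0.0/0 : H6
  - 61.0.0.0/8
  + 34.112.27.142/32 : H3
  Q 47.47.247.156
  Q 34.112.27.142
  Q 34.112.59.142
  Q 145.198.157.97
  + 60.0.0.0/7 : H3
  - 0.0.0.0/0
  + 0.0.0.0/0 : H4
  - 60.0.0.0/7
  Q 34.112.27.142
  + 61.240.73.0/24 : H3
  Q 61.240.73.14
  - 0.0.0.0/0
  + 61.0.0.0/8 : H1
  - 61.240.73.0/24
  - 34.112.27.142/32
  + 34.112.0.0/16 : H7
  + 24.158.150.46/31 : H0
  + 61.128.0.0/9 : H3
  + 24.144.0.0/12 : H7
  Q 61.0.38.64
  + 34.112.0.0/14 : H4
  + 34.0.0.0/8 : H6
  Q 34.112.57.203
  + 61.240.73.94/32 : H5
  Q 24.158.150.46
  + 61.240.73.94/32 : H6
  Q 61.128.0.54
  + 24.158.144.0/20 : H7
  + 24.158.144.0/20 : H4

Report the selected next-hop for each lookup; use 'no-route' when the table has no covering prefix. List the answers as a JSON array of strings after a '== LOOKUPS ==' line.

Process each operation:
  + 61.0.0.0/8 (H5) depth=8
  + 0.0.0.0/0 (H6) depth=0
  - 61.0.0.0/8 clear@8
  + 34.112.27.142/32 (H3) depth=32
  ? 47.47.247.156  path d0:H6→d1:-→d2:-→d3:-→d4:-  best=H6
  ? 34.112.27.142  path d0:H6→d1:-→d2:-→d3:-→d4:-→d5:-→d6:-→d7:-→d8:-→d9:-→d10:-→d11:-→d12:-→d13:-→d14:-→d15:-→d16:-→d17:-→d18:-→d19:-→d20:-→d21:-→d22:-→d23:-→d24:-→d25:-→d26:-→d27:-→d28:-→d29:-→d30:-→d31:-→d32:H3  best=H3
  ? 34.112.59.142  path d0:H6→d1:-→d2:-→d3:-→d4:-→d5:-→d6:-→d7:-→d8:-→d9:-→d10:-→d11:-→d12:-→d13:-→d14:-→d15:-→d16:-→d17:-→d18:-  best=H6
  ? 145.198.157.97  path d0:H6  best=H6
  + 60.0.0.0/7 (H3) depth=7
  - 0.0.0.0/0 clear@0
  + 0.0.0.0/0 (H4) depth=0
  - 60.0.0.0/7 clear@7
  ? 34.112.27.142  path d0:H4→d1:-→d2:-→d3:-→d4:-→d5:-→d6:-→d7:-→d8:-→d9:-→d10:-→d11:-→d12:-→d13:-→d14:-→d15:-→d16:-→d17:-→d18:-→d19:-→d20:-→d21:-→d22:-→d23:-→d24:-→d25:-→d26:-→d27:-→d28:-→d29:-→d30:-→d31:-→d32:H3  best=H3
  + 61.240.73.0/24 (H3) depth=24
  ? 61.240.73.14  path d0:H4→d1:-→d2:-→d3:-→d4:-→d5:-→d6:-→d7:-→d8:-→d9:-→d10:-→d11:-→d12:-→d13:-→d14:-→d15:-→d16:-→d17:-→d18:-→d19:-→d20:-→d21:-→d22:-→d23:-→d24:H3  best=H3
  - 0.0.0.0/0 clear@0
  + 61.0.0.0/8 (H1) depth=8
  - 61.240.73.0/24 clear@24
  - 34.112.27.142/32 clear@32
  + 34.112.0.0/16 (H7) depth=16
  + 24.158.150.46/31 (H0) depth=31
  + 61.128.0.0/9 (H3) depth=9
  + 24.144.0.0/12 (H7) depth=12
  ? 61.0.38.64  path d0:-→d1:-→d2:-→d3:-→d4:-→d5:-→d6:-→d7:-→d8:H1  best=H1
  + 34.112.0.0/14 (H4) depth=14
  + 34.0.0.0/8 (H6) depth=8
  ? 34.112.57.203  path d0:-→d1:-→d2:-→d3:-→d4:-→d5:-→d6:-→d7:-→d8:H6→d9:-→d10:-→d11:-→d12:-→d13:-→d14:H4→d15:-→d16:H7→d17:-→d18:-  best=H7
  + 61.240.73.94/32 (H5) depth=32
  ? 24.158.150.46  path d0:-→d1:-→d2:-→d3:-→d4:-→d5:-→d6:-→d7:-→d8:-→d9:-→d10:-→d11:-→d12:H7→d13:-→d14:-→d15:-→d16:-→d17:-→d18:-→d19:-→d20:-→d21:-→d22:-→d23:-→d24:-→d25:-→d26:-→d27:-→d28:-→d29:-→d30:-→d31:H0  best=H0
  + 61.240.73.94/32 (H6) depth=32
  ? 61.128.0.54  path d0:-→d1:-→d2:-→d3:-→d4:-→d5:-→d6:-→d7:-→d8:H1→d9:H3  best=H3
  + 24.158.144.0/20 (H7) depth=20
  + 24.158.144.0/20 (H4) depth=20

== LOOKUPS ==
["H6","H3","H6","H6","H3","H3","H1","H7","H0","H3"]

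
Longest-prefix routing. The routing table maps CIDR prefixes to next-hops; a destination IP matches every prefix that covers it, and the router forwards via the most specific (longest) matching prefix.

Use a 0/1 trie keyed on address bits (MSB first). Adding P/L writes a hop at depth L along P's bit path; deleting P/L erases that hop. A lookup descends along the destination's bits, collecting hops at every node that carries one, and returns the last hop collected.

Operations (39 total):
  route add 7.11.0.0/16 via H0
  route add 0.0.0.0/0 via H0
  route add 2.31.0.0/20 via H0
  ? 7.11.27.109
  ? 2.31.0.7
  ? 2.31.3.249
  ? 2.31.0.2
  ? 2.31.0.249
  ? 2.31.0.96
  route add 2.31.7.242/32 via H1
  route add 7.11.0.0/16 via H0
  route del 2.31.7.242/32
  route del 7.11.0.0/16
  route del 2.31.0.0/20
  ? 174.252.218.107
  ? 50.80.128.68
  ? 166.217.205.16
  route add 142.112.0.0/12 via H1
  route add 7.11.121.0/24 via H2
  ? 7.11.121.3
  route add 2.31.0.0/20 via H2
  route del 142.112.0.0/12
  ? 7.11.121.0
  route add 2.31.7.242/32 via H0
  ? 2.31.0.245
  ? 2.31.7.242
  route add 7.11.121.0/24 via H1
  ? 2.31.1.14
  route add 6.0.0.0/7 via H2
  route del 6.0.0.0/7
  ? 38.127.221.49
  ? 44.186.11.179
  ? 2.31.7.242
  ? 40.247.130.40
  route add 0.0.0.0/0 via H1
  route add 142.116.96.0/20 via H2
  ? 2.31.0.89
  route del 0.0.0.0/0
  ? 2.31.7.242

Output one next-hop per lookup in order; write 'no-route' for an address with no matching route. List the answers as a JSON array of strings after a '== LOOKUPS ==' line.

Trace:
  add 7.11.0.0/16 -> H0 at depth 16
  add 0.0.0.0/0 -> H0 at depth 0
  add 2.31.0.0/20 -> H0 at depth 20
  Q 7.11.27.109: descend 0000011100001011 ; hops seen [H0,H0] ; pick H0
  Q 2.31.0.7: descend 00000010000111110000 ; hops seen [H0,H0] ; pick H0
  Q 2.31.3.249: descend 00000010000111110000 ; hops seen [H0,H0] ; pick H0
  Q 2.31.0.2: descend 00000010000111110000 ; hops seen [H0,H0] ; pick H0
  Q 2.31.0.249: descend 00000010000111110000 ; hops seen [H0,H0] ; pick H0
  Q 2.31.0.96: descend 00000010000111110000 ; hops seen [H0,H0] ; pick H0
  add 2.31.7.242/32 -> H1 at depth 32
  add 7.11.0.0/16 -> H0 at depth 16
  - 2.31.7.242/32 clear@32
  - 7.11.0.0/16 clear@16
  - 2.31.0.0/20 clear@20
  Q 174.252.218.107: descend ε ; hops seen [H0] ; pick H0
  Q 50.80.128.68: descend 00 ; hops seen [H0] ; pick H0
  Q 166.217.205.16: descend ε ; hops seen [H0] ; pick H0
  add 142.112.0.0/12 -> H1 at depth 12
  add 7.11.121.0/24 -> H2 at depth 24
  Q 7.11.121.3: descend 000001110000101101111001 ; hops seen [H0,H2] ; pick H2
  add 2.31.0.0/20 -> H2 at depth 20
  - 142.112.0.0/12 clear@12
  Q 7.11.121.0: descend 000001110000101101111001 ; hops seen [H0,H2] ; pick H2
  add 2.31.7.242/32 -> H0 at depth 32
  Q 2.31.0.245: descend 000000100001111100000 ; hops seen [H0,H2] ; pick H2
  Q 2.31.7.242: descend 00000010000111110000011111110010 ; hops seen [H0,H2,H0] ; pick H0
  add 7.11.121.0/24 -> H1 at depth 24
  Q 2.31.1.14: descend 000000100001111100000 ; hops seen [H0,H2] ; pick H2
  add 6.0.0.0/7 -> H2 at depth 7
  - 6.0.0.0/7 clear@7
  Q 38.127.221.49: descend 00 ; hops seen [H0] ; pick H0
  Q 44.186.11.179: descend 00 ; hops seen [H0] ; pick H0
  Q 2.31.7.242: descend 00000010000111110000011111110010 ; hops seen [H0,H2,H0] ; pick H0
  Q 40.247.130.40: descend 00 ; hops seen [H0] ; pick H0
  add 0.0.0.0/0 -> H1 at depth 0
  add 142.116.96.0/20 -> H2 at depth 20
  Q 2.31.0.89: descend 000000100001111100000 ; hops seen [H1,H2] ; pick H2
  - 0.0.0.0/0 clear@0
  Q 2.31.7.242: descend 00000010000111110000011111110010 ; hops seen [H2,H0] ; pick H0

== LOOKUPS ==
["H0","H0","H0","H0","H0","H0","H0","H0","H0","H2","H2","H2","H0","H2","H0","H0","H0","H0","H2","H0"]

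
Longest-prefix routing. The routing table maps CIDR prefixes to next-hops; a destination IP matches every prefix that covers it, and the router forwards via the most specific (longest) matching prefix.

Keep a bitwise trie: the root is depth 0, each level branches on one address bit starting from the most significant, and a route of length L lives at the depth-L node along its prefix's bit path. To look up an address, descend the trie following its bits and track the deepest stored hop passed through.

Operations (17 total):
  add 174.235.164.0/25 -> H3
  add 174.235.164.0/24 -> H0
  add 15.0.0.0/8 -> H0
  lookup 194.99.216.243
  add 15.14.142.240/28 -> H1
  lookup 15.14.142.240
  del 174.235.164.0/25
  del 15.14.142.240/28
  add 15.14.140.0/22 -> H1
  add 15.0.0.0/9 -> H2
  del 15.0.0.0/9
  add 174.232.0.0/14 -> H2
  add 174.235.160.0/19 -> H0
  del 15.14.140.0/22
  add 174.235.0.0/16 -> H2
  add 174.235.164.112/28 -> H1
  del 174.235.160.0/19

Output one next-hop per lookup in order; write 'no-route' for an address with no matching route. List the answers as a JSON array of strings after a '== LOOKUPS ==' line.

Apply in order:
  add 174.235.164.0/25 -> H3 at depth 25
  add 174.235.164.0/24 -> H0 at depth 24
  add 15.0.0.0/8 -> H0 at depth 8
  ? 194.99.216.243  path d0:-→d1:-  best=no-route
  add 15.14.142.240/28 -> H1 at depth 28
  ? 15.14.142.240  path d0:-→d1:-→d2:-→d3:-→d4:-→d5:-→d6:-→d7:-→d8:H0→d9:-→d10:-→d11:-→d12:-→d13:-→d14:-→d15:-→d16:-→d17:-→d18:-→d19:-→d20:-→d21:-→d22:-→d23:-→d24:-→d25:-→d26:-→d27:-→d28:H1  best=H1
  del 174.235.164.0/25 (clear depth 25)
  del 15.14.142.240/28 (clear depth 28)
  add 15.14.140.0/22 -> H1 at depth 22
  add 15.0.0.0/9 -> H2 at depth 9
  del 15.0.0.0/9 (clear depth 9)
  add 174.232.0.0/14 -> H2 at depth 14
  add 174.235.160.0/19 -> H0 at depth 19
  del 15.14.140.0/22 (clear depth 22)
  add 174.235.0.0/16 -> H2 at depth 16
  add 174.235.164.112/28 -> H1 at depth 28
  del 174.235.160.0/19 (clear depth 19)

== LOOKUPS ==
["no-route","H1"]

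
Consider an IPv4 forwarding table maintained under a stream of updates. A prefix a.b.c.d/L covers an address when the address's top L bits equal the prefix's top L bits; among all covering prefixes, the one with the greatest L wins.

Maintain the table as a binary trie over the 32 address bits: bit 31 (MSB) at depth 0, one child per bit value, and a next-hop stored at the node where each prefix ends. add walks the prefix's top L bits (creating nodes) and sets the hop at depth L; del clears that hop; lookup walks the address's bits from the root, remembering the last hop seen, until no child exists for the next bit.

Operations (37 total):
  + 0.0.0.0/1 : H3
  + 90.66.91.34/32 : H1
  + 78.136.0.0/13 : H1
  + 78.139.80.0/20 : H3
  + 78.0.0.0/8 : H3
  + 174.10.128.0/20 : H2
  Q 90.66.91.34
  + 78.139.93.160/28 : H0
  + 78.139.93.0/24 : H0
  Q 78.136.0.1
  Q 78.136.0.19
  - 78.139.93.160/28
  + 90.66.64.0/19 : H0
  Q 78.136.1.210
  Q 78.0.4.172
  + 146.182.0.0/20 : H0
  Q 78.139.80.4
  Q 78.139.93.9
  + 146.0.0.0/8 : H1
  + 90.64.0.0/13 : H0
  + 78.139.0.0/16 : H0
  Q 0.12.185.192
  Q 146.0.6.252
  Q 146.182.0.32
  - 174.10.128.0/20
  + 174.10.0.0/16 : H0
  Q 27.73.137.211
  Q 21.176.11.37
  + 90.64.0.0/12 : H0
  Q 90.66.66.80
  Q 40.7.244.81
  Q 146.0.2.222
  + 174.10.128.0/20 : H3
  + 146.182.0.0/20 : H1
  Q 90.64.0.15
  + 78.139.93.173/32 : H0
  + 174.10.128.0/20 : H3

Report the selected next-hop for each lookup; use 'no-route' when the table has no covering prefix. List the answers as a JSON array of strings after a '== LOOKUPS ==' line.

Process each operation:
  add 0.0.0.0/1 -> H3 at depth 1
  add 90.66.91.34/32 -> H1 at depth 32
  add 78.136.0.0/13 -> H1 at depth 13
  add 78.139.80.0/20 -> H3 at depth 20
  add 78.0.0.0/8 -> H3 at depth 8
  add 174.10.128.0/20 -> H2 at depth 20
  ? 90.66.91.34  path d0:-→d1:H3→d2:-→d3:-→d4:-→d5:-→d6:-→d7:-→d8:-→d9:-→d10:-→d11:-→d12:-→d13:-→d14:-→d15:-→d16:-→d17:-→d18:-→d19:-→d20:-→d21:-→d22:-→d23:-→d24:-→d25:-→d26:-→d27:-→d28:-→d29:-→d30:-→d31:-→d32:H1  best=H1
  add 78.139.93.160/28 -> H0 at depth 28
  add 78.139.93.0/24 -> H0 at depth 24
  ? 78.136.0.1  path d0:-→d1:H3→d2:-→d3:-→d4:-→d5:-→d6:-→d7:-→d8:H3→d9:-→d10:-→d11:-→d12:-→d13:H1→d14:-  best=H1
  ? 78.136.0.19  path d0:-→d1:H3→d2:-→d3:-→d4:-→d5:-→d6:-→d7:-→d8:H3→d9:-→d10:-→d11:-→d12:-→d13:H1→d14:-  best=H1
  del 78.139.93.160/28 (clear depth 28)
  add 90.66.64.0/19 -> H0 at depth 19
  ? 78.136.1.210  path d0:-→d1:H3→d2:-→d3:-→d4:-→d5:-→d6:-→d7:-→d8:H3→d9:-→d10:-→d11:-→d12:-→d13:H1→d14:-  best=H1
  ? 78.0.4.172  path d0:-→d1:H3→d2:-→d3:-→d4:-→d5:-→d6:-→d7:-→d8:H3  best=H3
  add 146.182.0.0/20 -> H0 at depth 20
  ? 78.139.80.4  path d0:-→d1:H3→d2:-→d3:-→d4:-→d5:-→d6:-→d7:-→d8:H3→d9:-→d10:-→d11:-→d12:-→d13:H1→d14:-→d15:-→d16:-→d17:-→d18:-→d19:-→d20:H3  best=H3
  ? 78.139.93.9  path d0:-→d1:H3→d2:-→d3:-→d4:-→d5:-→d6:-→d7:-→d8:H3→d9:-→d10:-→d11:-→d12:-→d13:H1→d14:-→d15:-→d16:-→d17:-→d18:-→d19:-→d20:H3→d21:-→d22:-→d23:-→d24:H0  best=H0
  add 146.0.0.0/8 -> H1 at depth 8
  add 90.64.0.0/13 -> H0 at depth 13
  add 78.139.0.0/16 -> H0 at depth 16
  ? 0.12.185.192  path d0:-→d1:H3  best=H3
  ? 146.0.6.252  path d0:-→d1:-→d2:-→d3:-→d4:-→d5:-→d6:-→d7:-→d8:H1  best=H1
  ? 146.182.0.32  path d0:-→d1:-→d2:-→d3:-→d4:-→d5:-→d6:-→d7:-→d8:H1→d9:-→d10:-→d11:-→d12:-→d13:-→d14:-→d15:-→d16:-→d17:-→d18:-→d19:-→d20:H0  best=H0
  del 174.10.128.0/20 (clear depth 20)
  add 174.10.0.0/16 -> H0 at depth 16
  ? 27.73.137.211  path d0:-→d1:H3  best=H3
  ? 21.176.11.37  path d0:-→d1:H3  best=H3
  add 90.64.0.0/12 -> H0 at depth 12
  ? 90.66.66.80  path d0:-→d1:H3→d2:-→d3:-→d4:-→d5:-→d6:-→d7:-→d8:-→d9:-→d10:-→d11:-→d12:H0→d13:H0→d14:-→d15:-→d16:-→d17:-→d18:-→d19:H0  best=H0
  ? 40.7.244.81  path d0:-→d1:H3  best=H3
  ? 146.0.2.222  path d0:-→d1:-→d2:-→d3:-→d4:-→d5:-→d6:-→d7:-→d8:H1  best=H1
  add 174.10.128.0/20 -> H3 at depth 20
  add 146.182.0.0/20 -> H1 at depth 20
  ? 90.64.0.15  path d0:-→d1:H3→d2:-→d3:-→d4:-→d5:-→d6:-→d7:-→d8:-→d9:-→d10:-→d11:-→d12:H0→d13:H0→d14:-  best=H0
  add 78.139.93.173/32 -> H0 at depth 32
  add 174.10.128.0/20 -> H3 at depth 20

== LOOKUPS ==
["H1","H1","H1","H1","H3","H3","H0","H3","H1","H0","H3","H3","H0","H3","H1","H0"]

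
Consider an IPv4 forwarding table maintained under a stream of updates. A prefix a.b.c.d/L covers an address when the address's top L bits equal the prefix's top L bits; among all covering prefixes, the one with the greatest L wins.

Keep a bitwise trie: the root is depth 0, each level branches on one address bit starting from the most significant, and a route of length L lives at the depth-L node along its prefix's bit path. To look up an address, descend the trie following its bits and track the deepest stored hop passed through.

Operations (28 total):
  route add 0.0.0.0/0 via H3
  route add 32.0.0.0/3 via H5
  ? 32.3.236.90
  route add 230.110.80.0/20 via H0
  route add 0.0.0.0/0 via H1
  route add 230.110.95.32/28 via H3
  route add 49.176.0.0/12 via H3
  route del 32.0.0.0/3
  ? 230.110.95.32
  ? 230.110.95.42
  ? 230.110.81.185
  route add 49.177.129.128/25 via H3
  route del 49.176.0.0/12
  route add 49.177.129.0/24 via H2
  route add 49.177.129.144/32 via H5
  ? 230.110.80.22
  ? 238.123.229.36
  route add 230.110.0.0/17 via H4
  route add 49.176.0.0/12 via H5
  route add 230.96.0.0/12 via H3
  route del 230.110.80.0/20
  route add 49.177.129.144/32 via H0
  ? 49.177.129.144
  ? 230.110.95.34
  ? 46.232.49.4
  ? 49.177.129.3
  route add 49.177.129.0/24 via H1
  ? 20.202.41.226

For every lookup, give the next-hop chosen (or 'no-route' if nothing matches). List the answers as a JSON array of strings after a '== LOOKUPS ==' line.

Trace:
  + 0.0.0.0/0 (H3) depth=0
  + 32.0.0.0/3 (H5) depth=3
  ? 32.3.236.90  path d0:H3→d1:-→d2:-→d3:H5  best=H5
  + 230.110.80.0/20 (H0) depth=20
  + 0.0.0.0/0 (H1) depth=0
  + 230.110.95.32/28 (H3) depth=28
  + 49.176.0.0/12 (H3) depth=12
  del 32.0.0.0/3 (clear depth 3)
  ? 230.110.95.32  path d0:H1→d1:-→d2:-→d3:-→d4:-→d5:-→d6:-→d7:-→d8:-→d9:-→d10:-→d11:-→d12:-→d13:-→d14:-→d15:-→d16:-→d17:-→d18:-→d19:-→d20:H0→d21:-→d22:-→d23:-→d24:-→d25:-→d26:-→d27:-→d28:H3  best=H3
  ? 230.110.95.42  path d0:H1→d1:-→d2:-→d3:-→d4:-→d5:-→d6:-→d7:-→d8:-→d9:-→d10:-→d11:-→d12:-→d13:-→d14:-→d15:-→d16:-→d17:-→d18:-→d19:-→d20:H0→d21:-→d22:-→d23:-→d24:-→d25:-→d26:-→d27:-→d28:H3  best=H3
  ? 230.110.81.185  path d0:H1→d1:-→d2:-→d3:-→d4:-→d5:-→d6:-→d7:-→d8:-→d9:-→d10:-→d11:-→d12:-→d13:-→d14:-→d15:-→d16:-→d17:-→d18:-→d19:-→d20:H0  best=H0
  + 49.177.129.128/25 (H3) depth=25
  del 49.176.0.0/12 (clear depth 12)
  + 49.177.129.0/24 (H2) depth=24
  + 49.177.129.144/32 (H5) depth=32
  ? 230.110.80.22  path d0:H1→d1:-→d2:-→d3:-→d4:-→d5:-→d6:-→d7:-→d8:-→d9:-→d10:-→d11:-→d12:-→d13:-→d14:-→d15:-→d16:-→d17:-→d18:-→d19:-→d20:H0  best=H0
  ? 238.123.229.36  path d0:H1→d1:-→d2:-→d3:-→d4:-  best=H1
  + 230.110.0.0/17 (H4) depth=17
  + 49.176.0.0/12 (H5) depth=12
  + 230.96.0.0/12 (H3) depth=12
  del 230.110.80.0/20 (clear depth 20)
  + 49.177.129.144/32 (H0) depth=32
  ? 49.177.129.144  path d0:H1→d1:-→d2:-→d3:-→d4:-→d5:-→d6:-→d7:-→d8:-→d9:-→d10:-→d11:-→d12:H5→d13:-→d14:-→d15:-→d16:-→d17:-→d18:-→d19:-→d20:-→d21:-→d22:-→d23:-→d24:H2→d25:H3→d26:-→d27:-→d28:-→d29:-→d30:-→d31:-→d32:H0  best=H0
  ? 230.110.95.34  path d0:H1→d1:-→d2:-→d3:-→d4:-→d5:-→d6:-→d7:-→d8:-→d9:-→d10:-→d11:-→d12:H3→d13:-→d14:-→d15:-→d16:-→d17:H4→d18:-→d19:-→d20:-→d21:-→d22:-→d23:-→d24:-→d25:-→d26:-→d27:-→d28:H3  best=H3
  ? 46.232.49.4  path d0:H1→d1:-→d2:-→d3:-  best=H1
  ? 49.177.129.3  path d0:H1→d1:-→d2:-→d3:-→d4:-→d5:-→d6:-→d7:-→d8:-→d9:-→d10:-→d11:-→d12:H5→d13:-→d14:-→d15:-→d16:-→d17:-→d18:-→d19:-→d20:-→d21:-→d22:-→d23:-→d24:H2  best=H2
  + 49.177.129.0/24 (H1) depth=24
  ? 20.202.41.226  path d0:H1→d1:-→d2:-  best=H1

== LOOKUPS ==
["H5","H3","H3","H0","H0","H1","H0","H3","H1","H2","H1"]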